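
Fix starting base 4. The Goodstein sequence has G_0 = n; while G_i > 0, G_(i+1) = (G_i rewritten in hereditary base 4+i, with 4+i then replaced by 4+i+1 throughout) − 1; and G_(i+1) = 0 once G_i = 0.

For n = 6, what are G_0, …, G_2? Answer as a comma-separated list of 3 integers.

6, 6, 6

G_0=6  [base 4] 4 + 2  →[4↦5]→  5 + 2 = 7  −1 ⇒ G_1=6
G_1=6  [base 5] 5 + 1  →[5↦6]→  6 + 1 = 7  −1 ⇒ G_2=6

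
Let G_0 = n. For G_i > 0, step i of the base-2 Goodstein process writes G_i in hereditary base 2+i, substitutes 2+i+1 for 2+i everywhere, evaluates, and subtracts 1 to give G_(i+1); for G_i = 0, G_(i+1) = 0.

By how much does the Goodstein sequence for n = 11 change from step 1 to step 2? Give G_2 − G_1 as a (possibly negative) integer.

step 0: 11 = 2^(2 + 1) + 2 + 1; sub 3 for 2: 3^(3 + 1) + 3 + 1; = 85; G_1 = 85−1 = 84
step 1: 84 = 3^(3 + 1) + 3; sub 4 for 3: 4^(4 + 1) + 4; = 1028; G_2 = 1028−1 = 1027

943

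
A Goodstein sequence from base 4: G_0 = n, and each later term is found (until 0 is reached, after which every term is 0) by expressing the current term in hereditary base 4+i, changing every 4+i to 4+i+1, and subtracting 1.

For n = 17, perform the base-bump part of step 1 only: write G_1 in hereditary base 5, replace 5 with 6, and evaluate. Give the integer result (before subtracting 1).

36

17 —HB4→ 4^2 + 1 —bump→ 5^2 + 1 = 26 —(−1)→ 25
25 —HB5→ 5^2 —bump→ 6^2 = 36 —(−1)→ 35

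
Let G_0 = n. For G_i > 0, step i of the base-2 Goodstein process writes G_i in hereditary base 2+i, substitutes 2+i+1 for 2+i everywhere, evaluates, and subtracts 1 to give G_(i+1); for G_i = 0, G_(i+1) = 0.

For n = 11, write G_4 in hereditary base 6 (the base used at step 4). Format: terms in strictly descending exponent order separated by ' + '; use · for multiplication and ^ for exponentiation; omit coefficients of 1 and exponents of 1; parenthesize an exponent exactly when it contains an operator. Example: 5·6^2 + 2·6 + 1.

6^(6 + 1) + 1

base 2: 11 = 2^(2 + 1) + 2 + 1; at 3: 3^(3 + 1) + 3 + 1 = 85; next = 84
base 3: 84 = 3^(3 + 1) + 3; at 4: 4^(4 + 1) + 4 = 1028; next = 1027
base 4: 1027 = 4^(4 + 1) + 3; at 5: 5^(5 + 1) + 3 = 15628; next = 15627
base 5: 15627 = 5^(5 + 1) + 2; at 6: 6^(6 + 1) + 2 = 279938; next = 279937
base 6: 279937 = 6^(6 + 1) + 1; at 7: 7^(7 + 1) + 1 = 5764802; next = 5764801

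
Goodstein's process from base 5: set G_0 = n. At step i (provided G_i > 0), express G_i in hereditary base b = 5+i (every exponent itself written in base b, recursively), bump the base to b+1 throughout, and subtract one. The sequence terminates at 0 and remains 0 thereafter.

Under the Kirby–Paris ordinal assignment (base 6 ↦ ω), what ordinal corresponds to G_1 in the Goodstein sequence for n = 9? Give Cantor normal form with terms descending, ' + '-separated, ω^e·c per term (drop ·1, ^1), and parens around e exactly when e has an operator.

G_0=9  [base 5] 5 + 4  →[5↦6]→  6 + 4 = 10  −1 ⇒ G_1=9
G_1=9  [base 6] 6 + 3  →[6↦7]→  7 + 3 = 10  −1 ⇒ G_2=9

ω + 3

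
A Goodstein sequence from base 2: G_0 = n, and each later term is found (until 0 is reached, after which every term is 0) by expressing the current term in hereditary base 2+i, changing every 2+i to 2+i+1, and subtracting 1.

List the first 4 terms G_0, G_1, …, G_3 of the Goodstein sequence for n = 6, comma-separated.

i=0: 6 = 2^2 + 2 (b=2); 2→3: 3^3 + 3 = 30; 30−1 = 29
i=1: 29 = 3^3 + 2 (b=3); 3→4: 4^4 + 2 = 258; 258−1 = 257
i=2: 257 = 4^4 + 1 (b=4); 4→5: 5^5 + 1 = 3126; 3126−1 = 3125

6, 29, 257, 3125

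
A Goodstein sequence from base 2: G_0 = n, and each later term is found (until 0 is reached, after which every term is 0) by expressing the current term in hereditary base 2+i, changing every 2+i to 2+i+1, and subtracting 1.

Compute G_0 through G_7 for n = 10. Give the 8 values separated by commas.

10, 83, 1025, 15625, 279935, 4215754, 84073323, 1937434592

10 —HB2→ 2^(2 + 1) + 2 —bump→ 3^(3 + 1) + 3 = 84 —(−1)→ 83
83 —HB3→ 3^(3 + 1) + 2 —bump→ 4^(4 + 1) + 2 = 1026 —(−1)→ 1025
1025 —HB4→ 4^(4 + 1) + 1 —bump→ 5^(5 + 1) + 1 = 15626 —(−1)→ 15625
15625 —HB5→ 5^(5 + 1) —bump→ 6^(6 + 1) = 279936 —(−1)→ 279935
279935 —HB6→ 5·6^6 + 5·6^5 + 5·6^4 + 5·6^3 + 5·6^2 + 5·6 + 5 —bump→ 5·7^7 + 5·7^5 + 5·7^4 + 5·7^3 + 5·7^2 + 5·7 + 5 = 4215755 —(−1)→ 4215754
4215754 —HB7→ 5·7^7 + 5·7^5 + 5·7^4 + 5·7^3 + 5·7^2 + 5·7 + 4 —bump→ 5·8^8 + 5·8^5 + 5·8^4 + 5·8^3 + 5·8^2 + 5·8 + 4 = 84073324 —(−1)→ 84073323
84073323 —HB8→ 5·8^8 + 5·8^5 + 5·8^4 + 5·8^3 + 5·8^2 + 5·8 + 3 —bump→ 5·9^9 + 5·9^5 + 5·9^4 + 5·9^3 + 5·9^2 + 5·9 + 3 = 1937434593 —(−1)→ 1937434592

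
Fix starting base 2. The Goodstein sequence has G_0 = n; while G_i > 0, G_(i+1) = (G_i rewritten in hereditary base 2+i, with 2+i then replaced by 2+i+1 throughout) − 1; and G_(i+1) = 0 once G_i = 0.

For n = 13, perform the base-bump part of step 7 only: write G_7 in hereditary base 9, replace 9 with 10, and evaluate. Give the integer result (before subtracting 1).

100000003326

(0) 13|_2 = 2^(2 + 1) + 2^2 + 1 ↦ 3^(3 + 1) + 3^3 + 1|_3 = 109 ⇒ 108
(1) 108|_3 = 3^(3 + 1) + 3^3 ↦ 4^(4 + 1) + 4^4|_4 = 1280 ⇒ 1279
(2) 1279|_4 = 4^(4 + 1) + 3·4^3 + 3·4^2 + 3·4 + 3 ↦ 5^(5 + 1) + 3·5^3 + 3·5^2 + 3·5 + 3|_5 = 16093 ⇒ 16092
(3) 16092|_5 = 5^(5 + 1) + 3·5^3 + 3·5^2 + 3·5 + 2 ↦ 6^(6 + 1) + 3·6^3 + 3·6^2 + 3·6 + 2|_6 = 280712 ⇒ 280711
(4) 280711|_6 = 6^(6 + 1) + 3·6^3 + 3·6^2 + 3·6 + 1 ↦ 7^(7 + 1) + 3·7^3 + 3·7^2 + 3·7 + 1|_7 = 5765999 ⇒ 5765998
(5) 5765998|_7 = 7^(7 + 1) + 3·7^3 + 3·7^2 + 3·7 ↦ 8^(8 + 1) + 3·8^3 + 3·8^2 + 3·8|_8 = 134219480 ⇒ 134219479
(6) 134219479|_8 = 8^(8 + 1) + 3·8^3 + 3·8^2 + 2·8 + 7 ↦ 9^(9 + 1) + 3·9^3 + 3·9^2 + 2·9 + 7|_9 = 3486786856 ⇒ 3486786855
(7) 3486786855|_9 = 9^(9 + 1) + 3·9^3 + 3·9^2 + 2·9 + 6 ↦ 10^(10 + 1) + 3·10^3 + 3·10^2 + 2·10 + 6|_10 = 100000003326 ⇒ 100000003325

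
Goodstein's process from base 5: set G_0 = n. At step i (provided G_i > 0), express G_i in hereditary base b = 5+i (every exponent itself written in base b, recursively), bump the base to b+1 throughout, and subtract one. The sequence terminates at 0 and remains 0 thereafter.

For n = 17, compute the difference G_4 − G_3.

1

step 0: 17 = 3·5 + 2; sub 6 for 5: 3·6 + 2; = 20; G_1 = 20−1 = 19
step 1: 19 = 3·6 + 1; sub 7 for 6: 3·7 + 1; = 22; G_2 = 22−1 = 21
step 2: 21 = 3·7; sub 8 for 7: 3·8; = 24; G_3 = 24−1 = 23
step 3: 23 = 2·8 + 7; sub 9 for 8: 2·9 + 7; = 25; G_4 = 25−1 = 24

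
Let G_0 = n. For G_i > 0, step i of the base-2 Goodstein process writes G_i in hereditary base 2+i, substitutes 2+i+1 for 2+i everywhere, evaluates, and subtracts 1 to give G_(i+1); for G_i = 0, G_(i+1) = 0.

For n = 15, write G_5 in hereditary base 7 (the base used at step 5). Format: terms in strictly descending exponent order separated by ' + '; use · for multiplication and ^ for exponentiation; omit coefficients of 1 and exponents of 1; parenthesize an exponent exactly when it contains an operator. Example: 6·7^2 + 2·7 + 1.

G_0 = 15. HB_2(15) = 2^(2 + 1) + 2^2 + 2 + 1. Bump = 112. G_1 = 111.
G_1 = 111. HB_3(111) = 3^(3 + 1) + 3^3 + 3. Bump = 1284. G_2 = 1283.
G_2 = 1283. HB_4(1283) = 4^(4 + 1) + 4^4 + 3. Bump = 18753. G_3 = 18752.
G_3 = 18752. HB_5(18752) = 5^(5 + 1) + 5^5 + 2. Bump = 326594. G_4 = 326593.
G_4 = 326593. HB_6(326593) = 6^(6 + 1) + 6^6 + 1. Bump = 6588345. G_5 = 6588344.
G_5 = 6588344. HB_7(6588344) = 7^(7 + 1) + 7^7. Bump = 150994944. G_6 = 150994943.

7^(7 + 1) + 7^7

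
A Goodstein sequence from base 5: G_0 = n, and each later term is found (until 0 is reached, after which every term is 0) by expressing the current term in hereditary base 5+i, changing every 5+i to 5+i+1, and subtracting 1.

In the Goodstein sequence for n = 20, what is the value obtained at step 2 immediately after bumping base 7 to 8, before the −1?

base 5: 20 = 4·5; at 6: 4·6 = 24; next = 23
base 6: 23 = 3·6 + 5; at 7: 3·7 + 5 = 26; next = 25
base 7: 25 = 3·7 + 4; at 8: 3·8 + 4 = 28; next = 27

28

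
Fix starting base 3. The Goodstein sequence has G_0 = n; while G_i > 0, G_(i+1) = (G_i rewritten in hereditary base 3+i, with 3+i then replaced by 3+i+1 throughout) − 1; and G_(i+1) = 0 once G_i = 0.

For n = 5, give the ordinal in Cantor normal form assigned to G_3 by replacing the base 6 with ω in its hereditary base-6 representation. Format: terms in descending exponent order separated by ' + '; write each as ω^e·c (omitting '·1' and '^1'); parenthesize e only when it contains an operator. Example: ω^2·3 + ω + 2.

5

base 3: 5 = 3 + 2; at 4: 4 + 2 = 6; next = 5
base 4: 5 = 4 + 1; at 5: 5 + 1 = 6; next = 5
base 5: 5 = 5; at 6: 6 = 6; next = 5
base 6: 5 = 5; at 7: 5 = 5; next = 4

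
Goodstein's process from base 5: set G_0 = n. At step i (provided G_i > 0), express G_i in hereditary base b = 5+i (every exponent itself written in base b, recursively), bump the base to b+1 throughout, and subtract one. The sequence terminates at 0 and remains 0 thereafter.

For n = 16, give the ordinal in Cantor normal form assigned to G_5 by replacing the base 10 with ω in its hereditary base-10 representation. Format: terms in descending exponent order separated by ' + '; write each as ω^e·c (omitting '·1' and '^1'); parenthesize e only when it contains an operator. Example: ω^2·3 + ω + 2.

G_0=16  [base 5] 3·5 + 1  →[5↦6]→  3·6 + 1 = 19  −1 ⇒ G_1=18
G_1=18  [base 6] 3·6  →[6↦7]→  3·7 = 21  −1 ⇒ G_2=20
G_2=20  [base 7] 2·7 + 6  →[7↦8]→  2·8 + 6 = 22  −1 ⇒ G_3=21
G_3=21  [base 8] 2·8 + 5  →[8↦9]→  2·9 + 5 = 23  −1 ⇒ G_4=22
G_4=22  [base 9] 2·9 + 4  →[9↦10]→  2·10 + 4 = 24  −1 ⇒ G_5=23
G_5=23  [base 10] 2·10 + 3  →[10↦11]→  2·11 + 3 = 25  −1 ⇒ G_6=24

ω·2 + 3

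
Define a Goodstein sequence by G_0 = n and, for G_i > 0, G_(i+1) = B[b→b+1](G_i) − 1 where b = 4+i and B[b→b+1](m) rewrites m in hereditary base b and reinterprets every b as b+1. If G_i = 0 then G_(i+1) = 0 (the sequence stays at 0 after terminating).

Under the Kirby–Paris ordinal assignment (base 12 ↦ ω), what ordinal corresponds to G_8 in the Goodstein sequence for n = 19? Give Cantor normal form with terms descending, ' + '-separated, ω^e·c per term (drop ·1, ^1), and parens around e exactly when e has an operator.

step 0: 19 = 4^2 + 3; sub 5 for 4: 5^2 + 3; = 28; G_1 = 28−1 = 27
step 1: 27 = 5^2 + 2; sub 6 for 5: 6^2 + 2; = 38; G_2 = 38−1 = 37
step 2: 37 = 6^2 + 1; sub 7 for 6: 7^2 + 1; = 50; G_3 = 50−1 = 49
step 3: 49 = 7^2; sub 8 for 7: 8^2; = 64; G_4 = 64−1 = 63
step 4: 63 = 7·8 + 7; sub 9 for 8: 7·9 + 7; = 70; G_5 = 70−1 = 69
step 5: 69 = 7·9 + 6; sub 10 for 9: 7·10 + 6; = 76; G_6 = 76−1 = 75
step 6: 75 = 7·10 + 5; sub 11 for 10: 7·11 + 5; = 82; G_7 = 82−1 = 81
step 7: 81 = 7·11 + 4; sub 12 for 11: 7·12 + 4; = 88; G_8 = 88−1 = 87

ω·7 + 3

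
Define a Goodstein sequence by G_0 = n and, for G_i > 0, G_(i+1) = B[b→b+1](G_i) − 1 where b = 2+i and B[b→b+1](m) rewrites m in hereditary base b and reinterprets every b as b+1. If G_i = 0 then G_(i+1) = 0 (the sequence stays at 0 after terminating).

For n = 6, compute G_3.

3125

base 2: 6 = 2^2 + 2; at 3: 3^3 + 3 = 30; next = 29
base 3: 29 = 3^3 + 2; at 4: 4^4 + 2 = 258; next = 257
base 4: 257 = 4^4 + 1; at 5: 5^5 + 1 = 3126; next = 3125
base 5: 3125 = 5^5; at 6: 6^6 = 46656; next = 46655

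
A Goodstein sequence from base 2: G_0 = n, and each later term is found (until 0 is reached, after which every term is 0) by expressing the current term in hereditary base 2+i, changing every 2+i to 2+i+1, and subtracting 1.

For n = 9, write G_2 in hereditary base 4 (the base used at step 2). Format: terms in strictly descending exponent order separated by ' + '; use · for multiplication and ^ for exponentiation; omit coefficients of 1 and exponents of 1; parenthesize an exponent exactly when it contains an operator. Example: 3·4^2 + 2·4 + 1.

G_0 = 9. HB_2(9) = 2^(2 + 1) + 1. Bump = 82. G_1 = 81.
G_1 = 81. HB_3(81) = 3^(3 + 1). Bump = 1024. G_2 = 1023.

3·4^4 + 3·4^3 + 3·4^2 + 3·4 + 3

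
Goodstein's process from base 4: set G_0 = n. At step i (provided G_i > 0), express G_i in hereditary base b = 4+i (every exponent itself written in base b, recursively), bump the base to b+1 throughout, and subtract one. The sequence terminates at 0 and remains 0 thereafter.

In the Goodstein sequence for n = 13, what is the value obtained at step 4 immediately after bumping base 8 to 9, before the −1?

21

(0) 13|_4 = 3·4 + 1 ↦ 3·5 + 1|_5 = 16 ⇒ 15
(1) 15|_5 = 3·5 ↦ 3·6|_6 = 18 ⇒ 17
(2) 17|_6 = 2·6 + 5 ↦ 2·7 + 5|_7 = 19 ⇒ 18
(3) 18|_7 = 2·7 + 4 ↦ 2·8 + 4|_8 = 20 ⇒ 19
(4) 19|_8 = 2·8 + 3 ↦ 2·9 + 3|_9 = 21 ⇒ 20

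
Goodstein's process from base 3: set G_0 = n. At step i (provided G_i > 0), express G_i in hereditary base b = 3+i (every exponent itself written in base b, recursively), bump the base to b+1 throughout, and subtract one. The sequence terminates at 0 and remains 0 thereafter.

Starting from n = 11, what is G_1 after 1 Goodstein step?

11 —HB3→ 3^2 + 2 —bump→ 4^2 + 2 = 18 —(−1)→ 17
17 —HB4→ 4^2 + 1 —bump→ 5^2 + 1 = 26 —(−1)→ 25

17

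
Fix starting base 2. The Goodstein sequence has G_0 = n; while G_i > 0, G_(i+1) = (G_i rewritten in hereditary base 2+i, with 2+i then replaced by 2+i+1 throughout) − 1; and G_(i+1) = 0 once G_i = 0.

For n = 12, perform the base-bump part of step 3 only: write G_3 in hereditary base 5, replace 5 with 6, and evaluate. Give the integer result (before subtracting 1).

(0) 12|_2 = 2^(2 + 1) + 2^2 ↦ 3^(3 + 1) + 3^3|_3 = 108 ⇒ 107
(1) 107|_3 = 3^(3 + 1) + 2·3^2 + 2·3 + 2 ↦ 4^(4 + 1) + 2·4^2 + 2·4 + 2|_4 = 1066 ⇒ 1065
(2) 1065|_4 = 4^(4 + 1) + 2·4^2 + 2·4 + 1 ↦ 5^(5 + 1) + 2·5^2 + 2·5 + 1|_5 = 15686 ⇒ 15685
(3) 15685|_5 = 5^(5 + 1) + 2·5^2 + 2·5 ↦ 6^(6 + 1) + 2·6^2 + 2·6|_6 = 280020 ⇒ 280019

280020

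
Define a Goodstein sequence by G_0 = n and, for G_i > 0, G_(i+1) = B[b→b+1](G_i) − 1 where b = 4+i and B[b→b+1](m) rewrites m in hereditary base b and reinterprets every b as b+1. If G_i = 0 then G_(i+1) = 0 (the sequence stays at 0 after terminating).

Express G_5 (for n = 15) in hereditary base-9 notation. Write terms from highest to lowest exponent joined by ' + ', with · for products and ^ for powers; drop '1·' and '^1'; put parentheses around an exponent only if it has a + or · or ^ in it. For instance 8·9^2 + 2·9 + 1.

i=0: 15 = 3·4 + 3 (b=4); 4→5: 3·5 + 3 = 18; 18−1 = 17
i=1: 17 = 3·5 + 2 (b=5); 5→6: 3·6 + 2 = 20; 20−1 = 19
i=2: 19 = 3·6 + 1 (b=6); 6→7: 3·7 + 1 = 22; 22−1 = 21
i=3: 21 = 3·7 (b=7); 7→8: 3·8 = 24; 24−1 = 23
i=4: 23 = 2·8 + 7 (b=8); 8→9: 2·9 + 7 = 25; 25−1 = 24

2·9 + 6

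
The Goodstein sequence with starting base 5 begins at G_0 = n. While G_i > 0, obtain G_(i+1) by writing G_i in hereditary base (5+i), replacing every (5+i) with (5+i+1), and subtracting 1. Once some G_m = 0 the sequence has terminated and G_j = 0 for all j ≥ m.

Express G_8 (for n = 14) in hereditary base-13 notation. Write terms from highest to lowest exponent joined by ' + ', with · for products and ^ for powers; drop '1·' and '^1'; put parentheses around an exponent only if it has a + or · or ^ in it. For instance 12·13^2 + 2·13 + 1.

i=0: 14 = 2·5 + 4 (b=5); 5→6: 2·6 + 4 = 16; 16−1 = 15
i=1: 15 = 2·6 + 3 (b=6); 6→7: 2·7 + 3 = 17; 17−1 = 16
i=2: 16 = 2·7 + 2 (b=7); 7→8: 2·8 + 2 = 18; 18−1 = 17
i=3: 17 = 2·8 + 1 (b=8); 8→9: 2·9 + 1 = 19; 19−1 = 18
i=4: 18 = 2·9 (b=9); 9→10: 2·10 = 20; 20−1 = 19
i=5: 19 = 10 + 9 (b=10); 10→11: 11 + 9 = 20; 20−1 = 19
i=6: 19 = 11 + 8 (b=11); 11→12: 12 + 8 = 20; 20−1 = 19
i=7: 19 = 12 + 7 (b=12); 12→13: 13 + 7 = 20; 20−1 = 19
i=8: 19 = 13 + 6 (b=13); 13→14: 14 + 6 = 20; 20−1 = 19

13 + 6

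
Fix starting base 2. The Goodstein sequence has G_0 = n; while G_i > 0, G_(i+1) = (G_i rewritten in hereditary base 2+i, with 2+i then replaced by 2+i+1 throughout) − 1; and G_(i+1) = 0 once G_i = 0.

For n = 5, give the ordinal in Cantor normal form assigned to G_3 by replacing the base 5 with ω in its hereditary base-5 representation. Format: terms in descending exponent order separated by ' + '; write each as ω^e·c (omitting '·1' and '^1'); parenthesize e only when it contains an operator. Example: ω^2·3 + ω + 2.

(0) 5|_2 = 2^2 + 1 ↦ 3^3 + 1|_3 = 28 ⇒ 27
(1) 27|_3 = 3^3 ↦ 4^4|_4 = 256 ⇒ 255
(2) 255|_4 = 3·4^3 + 3·4^2 + 3·4 + 3 ↦ 3·5^3 + 3·5^2 + 3·5 + 3|_5 = 468 ⇒ 467
(3) 467|_5 = 3·5^3 + 3·5^2 + 3·5 + 2 ↦ 3·6^3 + 3·6^2 + 3·6 + 2|_6 = 776 ⇒ 775

ω^3·3 + ω^2·3 + ω·3 + 2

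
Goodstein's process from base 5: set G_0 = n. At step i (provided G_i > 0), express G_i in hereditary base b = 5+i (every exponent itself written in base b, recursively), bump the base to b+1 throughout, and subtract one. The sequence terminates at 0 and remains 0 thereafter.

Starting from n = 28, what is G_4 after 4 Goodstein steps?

80

[0] 28 ≡ 5^2 + 3 (base 5). Lift 6: 39. −1: 38.
[1] 38 ≡ 6^2 + 2 (base 6). Lift 7: 51. −1: 50.
[2] 50 ≡ 7^2 + 1 (base 7). Lift 8: 65. −1: 64.
[3] 64 ≡ 8^2 (base 8). Lift 9: 81. −1: 80.
[4] 80 ≡ 8·9 + 8 (base 9). Lift 10: 88. −1: 87.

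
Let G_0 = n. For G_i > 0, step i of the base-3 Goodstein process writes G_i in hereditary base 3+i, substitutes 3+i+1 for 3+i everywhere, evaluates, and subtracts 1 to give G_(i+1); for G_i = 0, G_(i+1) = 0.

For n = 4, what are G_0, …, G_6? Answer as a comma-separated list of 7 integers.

step 0: 4 = 3 + 1; sub 4 for 3: 4 + 1; = 5; G_1 = 5−1 = 4
step 1: 4 = 4; sub 5 for 4: 5; = 5; G_2 = 5−1 = 4
step 2: 4 = 4; sub 6 for 5: 4; = 4; G_3 = 4−1 = 3
step 3: 3 = 3; sub 7 for 6: 3; = 3; G_4 = 3−1 = 2
step 4: 2 = 2; sub 8 for 7: 2; = 2; G_5 = 2−1 = 1
step 5: 1 = 1; sub 9 for 8: 1; = 1; G_6 = 1−1 = 0

4, 4, 4, 3, 2, 1, 0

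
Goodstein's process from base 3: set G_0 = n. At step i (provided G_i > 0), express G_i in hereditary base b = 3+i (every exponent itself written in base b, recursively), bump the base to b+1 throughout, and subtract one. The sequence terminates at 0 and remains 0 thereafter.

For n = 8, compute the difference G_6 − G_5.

0

(0) 8|_3 = 2·3 + 2 ↦ 2·4 + 2|_4 = 10 ⇒ 9
(1) 9|_4 = 2·4 + 1 ↦ 2·5 + 1|_5 = 11 ⇒ 10
(2) 10|_5 = 2·5 ↦ 2·6|_6 = 12 ⇒ 11
(3) 11|_6 = 6 + 5 ↦ 7 + 5|_7 = 12 ⇒ 11
(4) 11|_7 = 7 + 4 ↦ 8 + 4|_8 = 12 ⇒ 11
(5) 11|_8 = 8 + 3 ↦ 9 + 3|_9 = 12 ⇒ 11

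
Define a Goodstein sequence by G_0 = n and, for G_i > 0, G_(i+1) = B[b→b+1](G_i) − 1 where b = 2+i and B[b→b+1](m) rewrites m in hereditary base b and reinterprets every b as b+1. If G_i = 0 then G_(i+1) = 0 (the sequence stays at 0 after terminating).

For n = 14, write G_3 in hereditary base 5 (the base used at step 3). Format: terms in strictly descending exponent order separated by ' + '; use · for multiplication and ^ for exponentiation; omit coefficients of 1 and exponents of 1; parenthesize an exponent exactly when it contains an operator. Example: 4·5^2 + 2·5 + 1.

5^(5 + 1) + 5^5

G_0=14  [base 2] 2^(2 + 1) + 2^2 + 2  →[2↦3]→  3^(3 + 1) + 3^3 + 3 = 111  −1 ⇒ G_1=110
G_1=110  [base 3] 3^(3 + 1) + 3^3 + 2  →[3↦4]→  4^(4 + 1) + 4^4 + 2 = 1282  −1 ⇒ G_2=1281
G_2=1281  [base 4] 4^(4 + 1) + 4^4 + 1  →[4↦5]→  5^(5 + 1) + 5^5 + 1 = 18751  −1 ⇒ G_3=18750
G_3=18750  [base 5] 5^(5 + 1) + 5^5  →[5↦6]→  6^(6 + 1) + 6^6 = 326592  −1 ⇒ G_4=326591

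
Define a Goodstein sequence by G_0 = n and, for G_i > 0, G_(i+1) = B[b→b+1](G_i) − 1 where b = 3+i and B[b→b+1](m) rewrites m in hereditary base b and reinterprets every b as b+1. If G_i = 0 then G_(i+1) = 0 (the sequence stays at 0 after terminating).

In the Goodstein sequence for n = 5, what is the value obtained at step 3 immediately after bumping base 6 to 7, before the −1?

5

step 0: 5 = 3 + 2; sub 4 for 3: 4 + 2; = 6; G_1 = 6−1 = 5
step 1: 5 = 4 + 1; sub 5 for 4: 5 + 1; = 6; G_2 = 6−1 = 5
step 2: 5 = 5; sub 6 for 5: 6; = 6; G_3 = 6−1 = 5
step 3: 5 = 5; sub 7 for 6: 5; = 5; G_4 = 5−1 = 4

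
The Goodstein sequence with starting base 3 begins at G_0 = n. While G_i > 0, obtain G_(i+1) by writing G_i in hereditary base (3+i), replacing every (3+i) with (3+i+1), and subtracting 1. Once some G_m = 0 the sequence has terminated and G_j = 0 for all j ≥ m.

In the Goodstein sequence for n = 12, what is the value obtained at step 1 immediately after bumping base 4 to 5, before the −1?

G_0 = 12. HB_3(12) = 3^2 + 3. Bump = 20. G_1 = 19.
G_1 = 19. HB_4(19) = 4^2 + 3. Bump = 28. G_2 = 27.

28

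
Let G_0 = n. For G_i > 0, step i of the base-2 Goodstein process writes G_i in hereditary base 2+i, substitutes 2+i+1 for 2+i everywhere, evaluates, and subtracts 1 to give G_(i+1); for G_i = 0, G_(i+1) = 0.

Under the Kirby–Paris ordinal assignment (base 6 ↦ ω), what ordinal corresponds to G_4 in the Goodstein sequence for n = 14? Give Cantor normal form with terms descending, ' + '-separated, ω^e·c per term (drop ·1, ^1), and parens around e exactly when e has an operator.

(0) 14|_2 = 2^(2 + 1) + 2^2 + 2 ↦ 3^(3 + 1) + 3^3 + 3|_3 = 111 ⇒ 110
(1) 110|_3 = 3^(3 + 1) + 3^3 + 2 ↦ 4^(4 + 1) + 4^4 + 2|_4 = 1282 ⇒ 1281
(2) 1281|_4 = 4^(4 + 1) + 4^4 + 1 ↦ 5^(5 + 1) + 5^5 + 1|_5 = 18751 ⇒ 18750
(3) 18750|_5 = 5^(5 + 1) + 5^5 ↦ 6^(6 + 1) + 6^6|_6 = 326592 ⇒ 326591

ω^(ω + 1) + ω^5·5 + ω^4·5 + ω^3·5 + ω^2·5 + ω·5 + 5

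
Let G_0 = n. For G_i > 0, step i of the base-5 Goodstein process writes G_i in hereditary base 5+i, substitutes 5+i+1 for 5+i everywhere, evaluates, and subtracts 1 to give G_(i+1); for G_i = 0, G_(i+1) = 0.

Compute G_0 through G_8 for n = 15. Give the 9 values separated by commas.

15, 17, 18, 19, 20, 21, 22, 23, 23

(0) 15|_5 = 3·5 ↦ 3·6|_6 = 18 ⇒ 17
(1) 17|_6 = 2·6 + 5 ↦ 2·7 + 5|_7 = 19 ⇒ 18
(2) 18|_7 = 2·7 + 4 ↦ 2·8 + 4|_8 = 20 ⇒ 19
(3) 19|_8 = 2·8 + 3 ↦ 2·9 + 3|_9 = 21 ⇒ 20
(4) 20|_9 = 2·9 + 2 ↦ 2·10 + 2|_10 = 22 ⇒ 21
(5) 21|_10 = 2·10 + 1 ↦ 2·11 + 1|_11 = 23 ⇒ 22
(6) 22|_11 = 2·11 ↦ 2·12|_12 = 24 ⇒ 23
(7) 23|_12 = 12 + 11 ↦ 13 + 11|_13 = 24 ⇒ 23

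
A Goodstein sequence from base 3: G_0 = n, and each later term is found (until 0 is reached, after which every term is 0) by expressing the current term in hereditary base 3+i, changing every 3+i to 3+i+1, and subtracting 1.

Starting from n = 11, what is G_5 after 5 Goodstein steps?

43

11 —HB3→ 3^2 + 2 —bump→ 4^2 + 2 = 18 —(−1)→ 17
17 —HB4→ 4^2 + 1 —bump→ 5^2 + 1 = 26 —(−1)→ 25
25 —HB5→ 5^2 —bump→ 6^2 = 36 —(−1)→ 35
35 —HB6→ 5·6 + 5 —bump→ 5·7 + 5 = 40 —(−1)→ 39
39 —HB7→ 5·7 + 4 —bump→ 5·8 + 4 = 44 —(−1)→ 43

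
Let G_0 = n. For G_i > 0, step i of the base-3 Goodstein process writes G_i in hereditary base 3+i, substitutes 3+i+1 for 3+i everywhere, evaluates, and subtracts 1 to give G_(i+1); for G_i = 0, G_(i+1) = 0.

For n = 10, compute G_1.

16

[0] 10 ≡ 3^2 + 1 (base 3). Lift 4: 17. −1: 16.
[1] 16 ≡ 4^2 (base 4). Lift 5: 25. −1: 24.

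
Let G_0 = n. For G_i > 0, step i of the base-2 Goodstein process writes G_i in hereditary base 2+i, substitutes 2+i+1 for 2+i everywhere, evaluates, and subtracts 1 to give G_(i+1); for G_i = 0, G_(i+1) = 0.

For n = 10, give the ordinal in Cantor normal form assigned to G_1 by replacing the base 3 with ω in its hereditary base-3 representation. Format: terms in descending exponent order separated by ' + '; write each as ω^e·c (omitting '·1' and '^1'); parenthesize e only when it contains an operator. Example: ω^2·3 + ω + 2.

base 2: 10 = 2^(2 + 1) + 2; at 3: 3^(3 + 1) + 3 = 84; next = 83
base 3: 83 = 3^(3 + 1) + 2; at 4: 4^(4 + 1) + 2 = 1026; next = 1025

ω^(ω + 1) + 2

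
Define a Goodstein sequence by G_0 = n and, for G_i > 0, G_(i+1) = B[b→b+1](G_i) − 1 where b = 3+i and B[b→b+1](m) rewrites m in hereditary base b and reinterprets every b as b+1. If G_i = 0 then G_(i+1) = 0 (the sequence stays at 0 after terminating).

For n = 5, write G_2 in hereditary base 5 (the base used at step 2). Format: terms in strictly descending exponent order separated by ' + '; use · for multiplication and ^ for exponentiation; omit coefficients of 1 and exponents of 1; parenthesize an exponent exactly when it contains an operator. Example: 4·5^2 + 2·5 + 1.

5

G_0=5  [base 3] 3 + 2  →[3↦4]→  4 + 2 = 6  −1 ⇒ G_1=5
G_1=5  [base 4] 4 + 1  →[4↦5]→  5 + 1 = 6  −1 ⇒ G_2=5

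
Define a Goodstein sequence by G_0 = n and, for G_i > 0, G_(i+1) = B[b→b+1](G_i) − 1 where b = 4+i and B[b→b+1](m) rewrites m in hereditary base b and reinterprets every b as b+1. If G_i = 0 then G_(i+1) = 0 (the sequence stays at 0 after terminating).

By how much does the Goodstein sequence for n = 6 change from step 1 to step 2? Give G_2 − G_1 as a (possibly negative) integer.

0

G_0 = 6. HB_4(6) = 4 + 2. Bump = 7. G_1 = 6.
G_1 = 6. HB_5(6) = 5 + 1. Bump = 7. G_2 = 6.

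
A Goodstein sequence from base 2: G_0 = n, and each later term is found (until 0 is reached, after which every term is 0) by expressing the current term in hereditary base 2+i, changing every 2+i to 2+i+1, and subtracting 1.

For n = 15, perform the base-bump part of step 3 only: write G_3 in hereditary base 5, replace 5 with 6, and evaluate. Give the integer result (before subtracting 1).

326594

i=0: 15 = 2^(2 + 1) + 2^2 + 2 + 1 (b=2); 2→3: 3^(3 + 1) + 3^3 + 3 + 1 = 112; 112−1 = 111
i=1: 111 = 3^(3 + 1) + 3^3 + 3 (b=3); 3→4: 4^(4 + 1) + 4^4 + 4 = 1284; 1284−1 = 1283
i=2: 1283 = 4^(4 + 1) + 4^4 + 3 (b=4); 4→5: 5^(5 + 1) + 5^5 + 3 = 18753; 18753−1 = 18752
i=3: 18752 = 5^(5 + 1) + 5^5 + 2 (b=5); 5→6: 6^(6 + 1) + 6^6 + 2 = 326594; 326594−1 = 326593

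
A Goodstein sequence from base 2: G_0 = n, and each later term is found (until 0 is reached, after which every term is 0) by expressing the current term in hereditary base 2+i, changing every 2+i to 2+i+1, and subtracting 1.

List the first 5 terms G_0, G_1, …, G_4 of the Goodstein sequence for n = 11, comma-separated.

i=0: 11 = 2^(2 + 1) + 2 + 1 (b=2); 2→3: 3^(3 + 1) + 3 + 1 = 85; 85−1 = 84
i=1: 84 = 3^(3 + 1) + 3 (b=3); 3→4: 4^(4 + 1) + 4 = 1028; 1028−1 = 1027
i=2: 1027 = 4^(4 + 1) + 3 (b=4); 4→5: 5^(5 + 1) + 3 = 15628; 15628−1 = 15627
i=3: 15627 = 5^(5 + 1) + 2 (b=5); 5→6: 6^(6 + 1) + 2 = 279938; 279938−1 = 279937

11, 84, 1027, 15627, 279937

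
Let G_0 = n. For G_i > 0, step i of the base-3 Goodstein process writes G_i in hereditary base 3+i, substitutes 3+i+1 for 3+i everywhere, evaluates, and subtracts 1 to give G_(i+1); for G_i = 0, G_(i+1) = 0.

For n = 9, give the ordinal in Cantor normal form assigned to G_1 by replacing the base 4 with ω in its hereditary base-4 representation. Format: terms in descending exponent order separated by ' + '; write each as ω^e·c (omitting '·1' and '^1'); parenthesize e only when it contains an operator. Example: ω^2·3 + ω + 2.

9 —HB3→ 3^2 —bump→ 4^2 = 16 —(−1)→ 15
15 —HB4→ 3·4 + 3 —bump→ 3·5 + 3 = 18 —(−1)→ 17

ω·3 + 3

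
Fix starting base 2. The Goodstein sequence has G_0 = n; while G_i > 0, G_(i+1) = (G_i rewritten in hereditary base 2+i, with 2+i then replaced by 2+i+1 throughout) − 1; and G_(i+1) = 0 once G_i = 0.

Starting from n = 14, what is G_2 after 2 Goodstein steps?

G_0 = 14. HB_2(14) = 2^(2 + 1) + 2^2 + 2. Bump = 111. G_1 = 110.
G_1 = 110. HB_3(110) = 3^(3 + 1) + 3^3 + 2. Bump = 1282. G_2 = 1281.

1281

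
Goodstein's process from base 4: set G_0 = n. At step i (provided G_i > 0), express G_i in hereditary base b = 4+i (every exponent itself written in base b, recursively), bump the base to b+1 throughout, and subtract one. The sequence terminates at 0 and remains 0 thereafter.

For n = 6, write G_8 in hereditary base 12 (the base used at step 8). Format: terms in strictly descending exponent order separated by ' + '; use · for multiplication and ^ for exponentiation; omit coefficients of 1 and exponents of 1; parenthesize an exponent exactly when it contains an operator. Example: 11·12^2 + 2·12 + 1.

1

[0] 6 ≡ 4 + 2 (base 4). Lift 5: 7. −1: 6.
[1] 6 ≡ 5 + 1 (base 5). Lift 6: 7. −1: 6.
[2] 6 ≡ 6 (base 6). Lift 7: 7. −1: 6.
[3] 6 ≡ 6 (base 7). Lift 8: 6. −1: 5.
[4] 5 ≡ 5 (base 8). Lift 9: 5. −1: 4.
[5] 4 ≡ 4 (base 9). Lift 10: 4. −1: 3.
[6] 3 ≡ 3 (base 10). Lift 11: 3. −1: 2.
[7] 2 ≡ 2 (base 11). Lift 12: 2. −1: 1.
[8] 1 ≡ 1 (base 12). Lift 13: 1. −1: 0.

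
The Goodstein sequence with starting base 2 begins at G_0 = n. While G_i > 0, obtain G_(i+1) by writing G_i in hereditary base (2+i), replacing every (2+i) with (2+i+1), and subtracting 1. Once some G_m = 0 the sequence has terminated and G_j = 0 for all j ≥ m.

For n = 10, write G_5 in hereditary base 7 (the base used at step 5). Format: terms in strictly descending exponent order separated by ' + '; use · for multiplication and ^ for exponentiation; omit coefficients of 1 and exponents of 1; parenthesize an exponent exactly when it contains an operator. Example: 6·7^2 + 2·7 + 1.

G_0 = 10. HB_2(10) = 2^(2 + 1) + 2. Bump = 84. G_1 = 83.
G_1 = 83. HB_3(83) = 3^(3 + 1) + 2. Bump = 1026. G_2 = 1025.
G_2 = 1025. HB_4(1025) = 4^(4 + 1) + 1. Bump = 15626. G_3 = 15625.
G_3 = 15625. HB_5(15625) = 5^(5 + 1). Bump = 279936. G_4 = 279935.
G_4 = 279935. HB_6(279935) = 5·6^6 + 5·6^5 + 5·6^4 + 5·6^3 + 5·6^2 + 5·6 + 5. Bump = 4215755. G_5 = 4215754.
G_5 = 4215754. HB_7(4215754) = 5·7^7 + 5·7^5 + 5·7^4 + 5·7^3 + 5·7^2 + 5·7 + 4. Bump = 84073324. G_6 = 84073323.

5·7^7 + 5·7^5 + 5·7^4 + 5·7^3 + 5·7^2 + 5·7 + 4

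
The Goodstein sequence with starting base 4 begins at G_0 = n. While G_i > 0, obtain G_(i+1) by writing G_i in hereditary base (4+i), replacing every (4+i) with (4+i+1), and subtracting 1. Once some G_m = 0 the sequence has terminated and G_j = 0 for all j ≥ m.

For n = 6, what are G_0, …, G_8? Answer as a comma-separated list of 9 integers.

6, 6, 6, 6, 5, 4, 3, 2, 1

base 4: 6 = 4 + 2; at 5: 5 + 2 = 7; next = 6
base 5: 6 = 5 + 1; at 6: 6 + 1 = 7; next = 6
base 6: 6 = 6; at 7: 7 = 7; next = 6
base 7: 6 = 6; at 8: 6 = 6; next = 5
base 8: 5 = 5; at 9: 5 = 5; next = 4
base 9: 4 = 4; at 10: 4 = 4; next = 3
base 10: 3 = 3; at 11: 3 = 3; next = 2
base 11: 2 = 2; at 12: 2 = 2; next = 1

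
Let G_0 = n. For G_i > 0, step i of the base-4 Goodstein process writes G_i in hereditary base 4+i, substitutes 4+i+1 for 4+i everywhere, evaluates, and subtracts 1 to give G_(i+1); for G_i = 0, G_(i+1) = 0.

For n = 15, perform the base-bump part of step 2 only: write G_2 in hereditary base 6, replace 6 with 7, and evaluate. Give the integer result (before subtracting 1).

i=0: 15 = 3·4 + 3 (b=4); 4→5: 3·5 + 3 = 18; 18−1 = 17
i=1: 17 = 3·5 + 2 (b=5); 5→6: 3·6 + 2 = 20; 20−1 = 19
i=2: 19 = 3·6 + 1 (b=6); 6→7: 3·7 + 1 = 22; 22−1 = 21

22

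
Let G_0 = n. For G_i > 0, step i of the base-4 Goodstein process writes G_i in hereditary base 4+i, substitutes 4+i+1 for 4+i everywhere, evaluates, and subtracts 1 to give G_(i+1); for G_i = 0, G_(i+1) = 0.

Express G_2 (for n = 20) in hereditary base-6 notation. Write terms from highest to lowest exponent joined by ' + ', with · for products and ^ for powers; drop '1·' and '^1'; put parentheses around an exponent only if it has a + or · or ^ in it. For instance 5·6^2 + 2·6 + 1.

6^2 + 3

20 —HB4→ 4^2 + 4 —bump→ 5^2 + 5 = 30 —(−1)→ 29
29 —HB5→ 5^2 + 4 —bump→ 6^2 + 4 = 40 —(−1)→ 39
39 —HB6→ 6^2 + 3 —bump→ 7^2 + 3 = 52 —(−1)→ 51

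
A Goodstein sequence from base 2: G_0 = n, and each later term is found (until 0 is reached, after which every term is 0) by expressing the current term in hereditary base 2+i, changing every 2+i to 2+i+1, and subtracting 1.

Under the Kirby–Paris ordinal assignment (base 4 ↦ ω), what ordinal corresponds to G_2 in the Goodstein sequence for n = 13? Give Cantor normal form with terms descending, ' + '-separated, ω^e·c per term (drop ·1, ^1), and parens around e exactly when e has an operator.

ω^(ω + 1) + ω^3·3 + ω^2·3 + ω·3 + 3

i=0: 13 = 2^(2 + 1) + 2^2 + 1 (b=2); 2→3: 3^(3 + 1) + 3^3 + 1 = 109; 109−1 = 108
i=1: 108 = 3^(3 + 1) + 3^3 (b=3); 3→4: 4^(4 + 1) + 4^4 = 1280; 1280−1 = 1279
i=2: 1279 = 4^(4 + 1) + 3·4^3 + 3·4^2 + 3·4 + 3 (b=4); 4→5: 5^(5 + 1) + 3·5^3 + 3·5^2 + 3·5 + 3 = 16093; 16093−1 = 16092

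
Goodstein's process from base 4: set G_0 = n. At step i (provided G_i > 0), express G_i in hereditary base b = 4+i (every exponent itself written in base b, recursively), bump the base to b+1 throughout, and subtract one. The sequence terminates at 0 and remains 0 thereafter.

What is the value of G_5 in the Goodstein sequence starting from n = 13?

(0) 13|_4 = 3·4 + 1 ↦ 3·5 + 1|_5 = 16 ⇒ 15
(1) 15|_5 = 3·5 ↦ 3·6|_6 = 18 ⇒ 17
(2) 17|_6 = 2·6 + 5 ↦ 2·7 + 5|_7 = 19 ⇒ 18
(3) 18|_7 = 2·7 + 4 ↦ 2·8 + 4|_8 = 20 ⇒ 19
(4) 19|_8 = 2·8 + 3 ↦ 2·9 + 3|_9 = 21 ⇒ 20
(5) 20|_9 = 2·9 + 2 ↦ 2·10 + 2|_10 = 22 ⇒ 21

20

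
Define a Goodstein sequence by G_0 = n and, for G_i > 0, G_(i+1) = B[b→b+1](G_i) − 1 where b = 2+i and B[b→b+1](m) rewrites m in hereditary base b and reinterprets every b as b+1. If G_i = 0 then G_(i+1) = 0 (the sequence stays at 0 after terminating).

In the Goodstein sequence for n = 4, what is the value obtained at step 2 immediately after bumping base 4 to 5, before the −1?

(0) 4|_2 = 2^2 ↦ 3^3|_3 = 27 ⇒ 26
(1) 26|_3 = 2·3^2 + 2·3 + 2 ↦ 2·4^2 + 2·4 + 2|_4 = 42 ⇒ 41
(2) 41|_4 = 2·4^2 + 2·4 + 1 ↦ 2·5^2 + 2·5 + 1|_5 = 61 ⇒ 60

61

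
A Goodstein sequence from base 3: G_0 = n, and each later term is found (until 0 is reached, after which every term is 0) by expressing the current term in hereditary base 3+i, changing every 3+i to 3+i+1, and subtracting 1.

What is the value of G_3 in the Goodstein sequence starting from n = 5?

(0) 5|_3 = 3 + 2 ↦ 4 + 2|_4 = 6 ⇒ 5
(1) 5|_4 = 4 + 1 ↦ 5 + 1|_5 = 6 ⇒ 5
(2) 5|_5 = 5 ↦ 6|_6 = 6 ⇒ 5
(3) 5|_6 = 5 ↦ 5|_7 = 5 ⇒ 4

5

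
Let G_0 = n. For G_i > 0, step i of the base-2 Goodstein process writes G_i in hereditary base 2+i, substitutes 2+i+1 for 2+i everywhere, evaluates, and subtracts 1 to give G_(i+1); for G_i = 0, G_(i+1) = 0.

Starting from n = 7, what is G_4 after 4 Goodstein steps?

(0) 7|_2 = 2^2 + 2 + 1 ↦ 3^3 + 3 + 1|_3 = 31 ⇒ 30
(1) 30|_3 = 3^3 + 3 ↦ 4^4 + 4|_4 = 260 ⇒ 259
(2) 259|_4 = 4^4 + 3 ↦ 5^5 + 3|_5 = 3128 ⇒ 3127
(3) 3127|_5 = 5^5 + 2 ↦ 6^6 + 2|_6 = 46658 ⇒ 46657
(4) 46657|_6 = 6^6 + 1 ↦ 7^7 + 1|_7 = 823544 ⇒ 823543

46657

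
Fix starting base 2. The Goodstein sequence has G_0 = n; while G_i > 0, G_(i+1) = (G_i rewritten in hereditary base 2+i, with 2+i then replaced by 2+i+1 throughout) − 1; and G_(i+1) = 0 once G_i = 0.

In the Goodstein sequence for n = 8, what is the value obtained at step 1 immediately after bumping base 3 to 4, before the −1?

554

step 0: 8 = 2^(2 + 1); sub 3 for 2: 3^(3 + 1); = 81; G_1 = 81−1 = 80
step 1: 80 = 2·3^3 + 2·3^2 + 2·3 + 2; sub 4 for 3: 2·4^4 + 2·4^2 + 2·4 + 2; = 554; G_2 = 554−1 = 553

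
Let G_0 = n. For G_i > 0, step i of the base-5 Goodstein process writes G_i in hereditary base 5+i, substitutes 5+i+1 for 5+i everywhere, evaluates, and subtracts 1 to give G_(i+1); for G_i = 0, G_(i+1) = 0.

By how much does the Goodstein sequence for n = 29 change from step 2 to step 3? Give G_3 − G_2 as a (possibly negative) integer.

14

i=0: 29 = 5^2 + 4 (b=5); 5→6: 6^2 + 4 = 40; 40−1 = 39
i=1: 39 = 6^2 + 3 (b=6); 6→7: 7^2 + 3 = 52; 52−1 = 51
i=2: 51 = 7^2 + 2 (b=7); 7→8: 8^2 + 2 = 66; 66−1 = 65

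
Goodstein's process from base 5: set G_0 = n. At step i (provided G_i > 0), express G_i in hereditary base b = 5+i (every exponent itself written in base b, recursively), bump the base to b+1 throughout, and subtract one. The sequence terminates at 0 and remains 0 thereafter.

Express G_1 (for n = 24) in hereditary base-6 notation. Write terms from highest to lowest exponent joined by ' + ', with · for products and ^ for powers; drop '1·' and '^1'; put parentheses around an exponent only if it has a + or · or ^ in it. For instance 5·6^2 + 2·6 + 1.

4·6 + 3

base 5: 24 = 4·5 + 4; at 6: 4·6 + 4 = 28; next = 27
base 6: 27 = 4·6 + 3; at 7: 4·7 + 3 = 31; next = 30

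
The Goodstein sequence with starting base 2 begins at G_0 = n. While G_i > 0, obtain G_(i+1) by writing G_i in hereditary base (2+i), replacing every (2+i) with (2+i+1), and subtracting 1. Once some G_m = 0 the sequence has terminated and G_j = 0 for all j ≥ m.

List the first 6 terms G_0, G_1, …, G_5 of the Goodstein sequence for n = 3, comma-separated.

3, 3, 3, 2, 1, 0

(0) 3|_2 = 2 + 1 ↦ 3 + 1|_3 = 4 ⇒ 3
(1) 3|_3 = 3 ↦ 4|_4 = 4 ⇒ 3
(2) 3|_4 = 3 ↦ 3|_5 = 3 ⇒ 2
(3) 2|_5 = 2 ↦ 2|_6 = 2 ⇒ 1
(4) 1|_6 = 1 ↦ 1|_7 = 1 ⇒ 0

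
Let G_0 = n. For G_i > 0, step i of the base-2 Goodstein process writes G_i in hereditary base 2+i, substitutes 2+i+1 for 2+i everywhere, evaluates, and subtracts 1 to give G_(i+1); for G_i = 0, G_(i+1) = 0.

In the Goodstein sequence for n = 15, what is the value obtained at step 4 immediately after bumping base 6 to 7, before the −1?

6588345

[0] 15 ≡ 2^(2 + 1) + 2^2 + 2 + 1 (base 2). Lift 3: 112. −1: 111.
[1] 111 ≡ 3^(3 + 1) + 3^3 + 3 (base 3). Lift 4: 1284. −1: 1283.
[2] 1283 ≡ 4^(4 + 1) + 4^4 + 3 (base 4). Lift 5: 18753. −1: 18752.
[3] 18752 ≡ 5^(5 + 1) + 5^5 + 2 (base 5). Lift 6: 326594. −1: 326593.
[4] 326593 ≡ 6^(6 + 1) + 6^6 + 1 (base 6). Lift 7: 6588345. −1: 6588344.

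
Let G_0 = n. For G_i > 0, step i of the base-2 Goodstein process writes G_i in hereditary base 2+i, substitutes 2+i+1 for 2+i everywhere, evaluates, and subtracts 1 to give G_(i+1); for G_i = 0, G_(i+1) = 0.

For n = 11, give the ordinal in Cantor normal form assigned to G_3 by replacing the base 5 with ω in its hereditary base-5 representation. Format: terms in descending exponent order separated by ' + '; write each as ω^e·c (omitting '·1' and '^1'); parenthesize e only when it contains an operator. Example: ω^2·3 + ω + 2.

[0] 11 ≡ 2^(2 + 1) + 2 + 1 (base 2). Lift 3: 85. −1: 84.
[1] 84 ≡ 3^(3 + 1) + 3 (base 3). Lift 4: 1028. −1: 1027.
[2] 1027 ≡ 4^(4 + 1) + 3 (base 4). Lift 5: 15628. −1: 15627.
[3] 15627 ≡ 5^(5 + 1) + 2 (base 5). Lift 6: 279938. −1: 279937.

ω^(ω + 1) + 2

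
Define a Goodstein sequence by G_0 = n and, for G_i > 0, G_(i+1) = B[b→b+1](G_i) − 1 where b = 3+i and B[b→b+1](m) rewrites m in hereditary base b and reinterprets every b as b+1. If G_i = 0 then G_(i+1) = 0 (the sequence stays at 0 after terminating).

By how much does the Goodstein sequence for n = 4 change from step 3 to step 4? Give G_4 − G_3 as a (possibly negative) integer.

(0) 4|_3 = 3 + 1 ↦ 4 + 1|_4 = 5 ⇒ 4
(1) 4|_4 = 4 ↦ 5|_5 = 5 ⇒ 4
(2) 4|_5 = 4 ↦ 4|_6 = 4 ⇒ 3
(3) 3|_6 = 3 ↦ 3|_7 = 3 ⇒ 2

-1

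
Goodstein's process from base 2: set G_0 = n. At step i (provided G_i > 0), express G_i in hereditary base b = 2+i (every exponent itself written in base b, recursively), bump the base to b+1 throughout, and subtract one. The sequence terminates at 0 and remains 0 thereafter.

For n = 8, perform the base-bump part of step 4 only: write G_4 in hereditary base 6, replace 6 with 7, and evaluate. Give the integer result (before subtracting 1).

1647196

i=0: 8 = 2^(2 + 1) (b=2); 2→3: 3^(3 + 1) = 81; 81−1 = 80
i=1: 80 = 2·3^3 + 2·3^2 + 2·3 + 2 (b=3); 3→4: 2·4^4 + 2·4^2 + 2·4 + 2 = 554; 554−1 = 553
i=2: 553 = 2·4^4 + 2·4^2 + 2·4 + 1 (b=4); 4→5: 2·5^5 + 2·5^2 + 2·5 + 1 = 6311; 6311−1 = 6310
i=3: 6310 = 2·5^5 + 2·5^2 + 2·5 (b=5); 5→6: 2·6^6 + 2·6^2 + 2·6 = 93396; 93396−1 = 93395
i=4: 93395 = 2·6^6 + 2·6^2 + 6 + 5 (b=6); 6→7: 2·7^7 + 2·7^2 + 7 + 5 = 1647196; 1647196−1 = 1647195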